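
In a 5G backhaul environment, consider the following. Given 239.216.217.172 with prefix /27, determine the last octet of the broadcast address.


Given: IP = 239.216.217.172, prefix = /27
Host bits = 32 - 27 = 5
Network last octet = 172 AND mask = 160
Host part size = 2^5 - 1 = 31
Broadcast last octet = 160 OR 31 = 191

191


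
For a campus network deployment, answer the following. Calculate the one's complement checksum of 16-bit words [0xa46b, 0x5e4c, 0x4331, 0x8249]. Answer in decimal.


Given words: [0xa46b, 0x5e4c, 0x4331, 0x8249]
Step 1: Sum all words
Raw sum = 42091 + 24140 + 17201 + 33353 = 116785
Step 2: Fold carry: (51249 + 1) = 51250
One's complement = ~51250 & 0xFFFF = 14285

14285


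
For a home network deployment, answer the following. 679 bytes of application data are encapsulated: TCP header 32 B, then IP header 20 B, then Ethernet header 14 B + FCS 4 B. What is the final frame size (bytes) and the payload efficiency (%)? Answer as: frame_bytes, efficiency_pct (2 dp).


TCP segment = 679 + 32 = 711 B
IP packet = 711 + 20 = 731 B
Ethernet frame = 731 + 14 + 4 = 749 B
Efficiency = app / frame = 679 / 749 = 0.906542 = 90.6542% -> 90.65% (2 dp)

749, 90.65


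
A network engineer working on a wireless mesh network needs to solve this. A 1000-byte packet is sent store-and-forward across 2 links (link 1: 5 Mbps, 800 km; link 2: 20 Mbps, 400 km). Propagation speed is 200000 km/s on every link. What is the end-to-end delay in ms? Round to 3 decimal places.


Packet = 1000 bytes = 8000 bits. Store-and-forward: sum (t_trans + t_prop) per link.
Link 1: t_trans = 8000/(5*10^6) s = 1.6000 ms; t_prop = 800/200000 s = 4.0000 ms; subtotal = 5.6000 ms
Link 2: t_trans = 8000/(20*10^6) s = 0.4000 ms; t_prop = 400/200000 s = 2.0000 ms; subtotal = 2.4000 ms
End-to-end = 5.6000 + 2.4000 = 8.0000 ms -> 8.000 ms (3 dp)

8.000


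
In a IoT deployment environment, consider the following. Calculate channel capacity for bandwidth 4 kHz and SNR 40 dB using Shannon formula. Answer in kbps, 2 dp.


Given: B = 4 kHz, SNR = 40 dB
SNR linear = 10^(40/10) = 10000
1 + SNR = 10001
log2(10001) = 13.2878566418
C = 4 * 1000 * 13.2878566418 = 53151.4266 bps
C = 53.151427 kbps -> 53.15 kbps (2 dp)

53.15


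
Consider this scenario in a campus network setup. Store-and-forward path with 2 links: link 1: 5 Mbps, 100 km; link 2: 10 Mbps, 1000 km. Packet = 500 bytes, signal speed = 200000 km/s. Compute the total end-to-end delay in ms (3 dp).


Packet = 500 bytes = 4000 bits. Store-and-forward: sum (t_trans + t_prop) per link.
Link 1: t_trans = 4000/(5*10^6) s = 0.8000 ms; t_prop = 100/200000 s = 0.5000 ms; subtotal = 1.3000 ms
Link 2: t_trans = 4000/(10*10^6) s = 0.4000 ms; t_prop = 1000/200000 s = 5.0000 ms; subtotal = 5.4000 ms
End-to-end = 1.3000 + 5.4000 = 6.7000 ms -> 6.700 ms (3 dp)

6.700


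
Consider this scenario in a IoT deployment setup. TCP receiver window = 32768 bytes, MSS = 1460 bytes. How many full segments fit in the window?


Given: RWND = 32768 bytes, MSS = 1460 bytes
Full segments = floor(RWND / MSS)
Full segments = floor(32768 / 1460)
Full segments = floor(22.4438) = 22

22


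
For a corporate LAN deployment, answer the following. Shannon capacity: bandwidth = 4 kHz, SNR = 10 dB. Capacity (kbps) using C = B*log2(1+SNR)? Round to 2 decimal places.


Given: B = 4 kHz, SNR = 10 dB
SNR linear = 10^(10/10) = 10
1 + SNR = 11
log2(11) = 3.4594316186
C = 4 * 1000 * 3.4594316186 = 13837.7265 bps
C = 13.837726 kbps -> 13.84 kbps (2 dp)

13.84


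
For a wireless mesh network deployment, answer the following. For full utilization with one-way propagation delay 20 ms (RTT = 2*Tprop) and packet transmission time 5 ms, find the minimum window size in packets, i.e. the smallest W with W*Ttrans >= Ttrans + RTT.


Given: Ttrans = 5 ms, RTT = 40 ms (= 2 * Tprop, Tprop = 20 ms)
Time until first ACK returns = Ttrans + RTT = 5 + 40 = 45 ms
Need W * Ttrans >= Ttrans + RTT  ->  W >= (Ttrans + RTT) / Ttrans
(Ttrans + RTT) / Ttrans = 45 / 5 = 9
W_min = ceil(9) = 9

9


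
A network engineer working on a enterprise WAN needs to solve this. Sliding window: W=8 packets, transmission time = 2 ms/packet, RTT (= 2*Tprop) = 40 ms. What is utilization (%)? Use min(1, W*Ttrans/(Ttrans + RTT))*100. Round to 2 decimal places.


Given: W = 8, Ttrans = 2 ms, RTT = 40 ms (= 2 * Tprop, Tprop = 20 ms)
Cycle time = Ttrans + RTT = 2 + 40 = 42 ms (first packet sent until its ACK returns)
W * Ttrans = 8 * 2 = 16 ms of sending per cycle
W * Ttrans / (Ttrans + RTT) = 16 / 42 = 0.380952
U = min(1, 0.380952) = 0.380952
U% = 38.10%

38.10


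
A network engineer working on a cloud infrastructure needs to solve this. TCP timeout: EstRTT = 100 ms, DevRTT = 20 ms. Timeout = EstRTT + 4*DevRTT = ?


Given: EstRTT = 100 ms, DevRTT = 20 ms
Timeout = EstRTT + 4 * DevRTT
4 * DevRTT = 4 * 20 = 80
Timeout = 100 + 80 = 180 ms

180


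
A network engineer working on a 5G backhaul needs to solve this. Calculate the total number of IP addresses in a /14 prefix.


Given: CIDR prefix /14
Host bits = 32 - 14 = 18
Total addresses = 2^18 = 262144

262144


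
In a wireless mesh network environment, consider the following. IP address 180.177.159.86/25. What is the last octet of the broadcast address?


Given: IP = 180.177.159.86, prefix = /25
Host bits = 32 - 25 = 7
Network last octet = 86 AND mask = 0
Host part size = 2^7 - 1 = 127
Broadcast last octet = 0 OR 127 = 127

127


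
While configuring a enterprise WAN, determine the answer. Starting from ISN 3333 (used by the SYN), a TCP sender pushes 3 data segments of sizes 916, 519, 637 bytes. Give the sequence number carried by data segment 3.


The SYN occupies sequence number ISN = 3333, so the first data byte is ISN + 1 = 3334.
SEQ of data segment i = (ISN + 1) + sum of payload sizes of segments 1..i-1.
Segment 1: SEQ = 3334, payload = 916 bytes
Segment 2: SEQ = 4250, payload = 519 bytes
Segment 3: SEQ = 4769, payload = 637 bytes
SEQ of segment 3 = 3334 + 916 + 519 = 4769

4769


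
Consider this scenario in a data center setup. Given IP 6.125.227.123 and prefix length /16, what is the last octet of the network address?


Given: IP = 6.125.227.123, prefix = /16
Subnet mask = 255.255.0.0
Last octet of IP: 123
Last octet of mask: 0
Network last octet = 123 AND 0 = 0

0


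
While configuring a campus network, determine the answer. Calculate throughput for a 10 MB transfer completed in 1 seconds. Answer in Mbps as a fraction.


Given: file = 10 MB, time = 1 s
File in Mb = 10 * 8 = 80 Mb
Throughput = 80 / 1 Mbps
Throughput = 80 Mbps

80


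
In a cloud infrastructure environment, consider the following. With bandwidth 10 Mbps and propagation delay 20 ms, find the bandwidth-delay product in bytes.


Given: bandwidth = 10 Mbps, delay = 20 ms
BDP in bits = 10 * 10^6 * 20 / 1000
BDP in bits = 200000
BDP in bytes = 200000 / 8 = 25000

25000


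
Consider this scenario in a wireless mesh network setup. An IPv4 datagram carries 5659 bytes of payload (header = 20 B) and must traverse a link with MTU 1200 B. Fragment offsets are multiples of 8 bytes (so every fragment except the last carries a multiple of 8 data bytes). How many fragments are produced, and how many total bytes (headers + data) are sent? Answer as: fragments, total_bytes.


Max data per non-final fragment = floor((MTU - header)/8)*8 = floor((1200 - 20)/8)*8 = floor(1180/8)*8 = 1176 B
Final fragment needs no 8-byte alignment: it can carry up to MTU - header = 1180 B
Non-final fragments needed = ceil((payload - 1180) / 1176) = ceil(4479/1176) = ceil(3.8087) = 4
Number of fragments = 4 + 1 = 5
Fragment sizes (data): 4 * 1176 B + 955 B (last, 955 <= 1180 OK)
Total bytes sent = payload + n_frags * header = 5659 + 5*20 = 5659 + 100 = 5759 B

5, 5759


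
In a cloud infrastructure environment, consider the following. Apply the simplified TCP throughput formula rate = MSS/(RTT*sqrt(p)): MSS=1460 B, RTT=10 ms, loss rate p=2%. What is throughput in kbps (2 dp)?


Given: MSS = 1460 bytes, RTT = 10 ms, loss = 2%
RTT in seconds = 10 / 1000 = 0.01
Loss rate = 2% = 0.02
sqrt(loss) = sqrt(0.02) = 0.141421356237
Throughput (bytes/s) = 1460 / (0.01 * 0.141421356237) = 1032375.9005
Throughput (kbps) = 1032375.9005 * 8 / 1000 = 8259.007204 -> 8259.01 kbps (2 dp)

8259.01


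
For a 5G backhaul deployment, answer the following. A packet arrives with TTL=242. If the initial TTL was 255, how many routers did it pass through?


Given: initial TTL = 255, received TTL = 242
Hops = initial TTL - received TTL
Hops = 255 - 242 = 13

13


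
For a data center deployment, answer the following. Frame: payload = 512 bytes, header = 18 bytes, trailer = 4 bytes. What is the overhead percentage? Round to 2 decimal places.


Given: payload = 512 B, header = 18 B, trailer = 4 B
Overhead bytes = header + trailer = 18 + 4 = 22
Total frame = payload + overhead = 512 + 22 = 534
Overhead % = 22 / 534 * 100 = 4.1199% -> 4.12% (2 dp)

4.12


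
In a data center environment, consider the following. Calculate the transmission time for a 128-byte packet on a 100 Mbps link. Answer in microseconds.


Given: packet = 128 bytes, bandwidth = 100 Mbps
Packet in bits = 128 * 8 = 1024 bits
Bandwidth = 100 * 10^6 = 100000000 bps
Time = 1024 / 100000000 seconds
Time in us = 1024 * 10^6 / 100000000 = 10.24

10.24


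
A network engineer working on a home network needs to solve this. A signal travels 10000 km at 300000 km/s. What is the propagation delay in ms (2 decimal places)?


Given: distance = 10000 km, speed = 300000 km/s
Delay = distance / speed = 10000 / 300000 seconds
Delay in ms = 10000 * 1000 / 300000
Delay = 33.3333 ms
Rounded to 2 dp = 33.33 ms

33.33


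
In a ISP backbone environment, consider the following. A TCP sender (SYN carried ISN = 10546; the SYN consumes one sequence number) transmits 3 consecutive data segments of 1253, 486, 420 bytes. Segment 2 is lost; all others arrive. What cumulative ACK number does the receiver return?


SYN uses sequence number 10546; first data byte = ISN + 1 = 10547.
Segment 1: SEQ = 10547, len = 1253 B, covers [10547, 11799]
Segment 2: SEQ = 11800, len = 486 B, covers [11800, 12285] [LOST]
Segment 3: SEQ = 12286, len = 420 B, covers [12286, 12705]
In-order data received: bytes [10547, 11799] (segments 1..1).
Segment 2 missing -> gap begins at byte 11800; later segments buffered out of order.
Cumulative ACK = next expected in-order byte = 10547 + 1253 = 11800

11800


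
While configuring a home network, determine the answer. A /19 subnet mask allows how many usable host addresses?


Given: subnet mask /19
Host bits = 32 - 19 = 13
Total addresses = 2^13 = 8192
Usable hosts = 8192 - 2 (network + broadcast) = 8190

8190


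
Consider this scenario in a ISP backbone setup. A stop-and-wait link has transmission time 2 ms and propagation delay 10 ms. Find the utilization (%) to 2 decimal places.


Given: Ttrans = 2 ms, Tprop = 10 ms
RTT = 2 * Tprop = 2 * 10 = 20 ms
U = Ttrans / (Ttrans + RTT)
U = 2 / (2 + 20)
U = 2 / 22 = 0.090909
U% = 9.09%

9.09


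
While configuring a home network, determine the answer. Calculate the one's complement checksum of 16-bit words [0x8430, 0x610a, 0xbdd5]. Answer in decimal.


Given words: [0x8430, 0x610a, 0xbdd5]
Step 1: Sum all words
Raw sum = 33840 + 24842 + 48597 = 107279
Step 2: Fold carry: (41743 + 1) = 41744
One's complement = ~41744 & 0xFFFF = 23791

23791


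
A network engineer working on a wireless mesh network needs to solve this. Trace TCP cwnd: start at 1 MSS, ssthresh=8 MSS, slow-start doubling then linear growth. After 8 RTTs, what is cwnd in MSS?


RTT 0: cwnd = 1 MSS (initial)
RTT 1: cwnd = 2 MSS (slow start, doubled)
RTT 2: cwnd = 4 MSS (slow start, doubled)
RTT 3: cwnd = 8 MSS (slow start, doubled)
RTT 4: cwnd = 9 MSS (congestion avoidance, +1)
RTT 5: cwnd = 10 MSS (congestion avoidance, +1)
RTT 6: cwnd = 11 MSS (congestion avoidance, +1)
RTT 7: cwnd = 12 MSS (congestion avoidance, +1)
RTT 8: cwnd = 13 MSS (congestion avoidance, +1)

13


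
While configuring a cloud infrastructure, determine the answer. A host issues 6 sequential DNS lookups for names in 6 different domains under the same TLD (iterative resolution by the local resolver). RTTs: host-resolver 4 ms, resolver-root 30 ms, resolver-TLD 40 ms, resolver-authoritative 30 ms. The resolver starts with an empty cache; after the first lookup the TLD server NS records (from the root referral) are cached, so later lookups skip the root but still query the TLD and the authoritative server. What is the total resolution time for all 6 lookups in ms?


Lookup 1 (cold cache): local + root + TLD + auth = 4 + 30 + 40 + 30 = 104 ms
Lookups 2..6 (TLD NS cached -> skip root; new domain -> still ask TLD and auth): local + TLD + auth = 4 + 40 + 30 = 74 ms each
Remaining 5 lookups: 5 * 74 = 370 ms
Total = 104 + 370 = 474 ms

474


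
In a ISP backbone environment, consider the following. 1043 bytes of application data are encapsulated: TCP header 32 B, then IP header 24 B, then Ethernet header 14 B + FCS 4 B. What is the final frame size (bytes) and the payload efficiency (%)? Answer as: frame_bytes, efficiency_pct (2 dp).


TCP segment = 1043 + 32 = 1075 B
IP packet = 1075 + 24 = 1099 B
Ethernet frame = 1099 + 14 + 4 = 1117 B
Efficiency = app / frame = 1043 / 1117 = 0.933751 = 93.3751% -> 93.38% (2 dp)

1117, 93.38


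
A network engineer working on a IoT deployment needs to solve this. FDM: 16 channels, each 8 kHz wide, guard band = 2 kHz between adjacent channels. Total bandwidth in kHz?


Given: 16 channels, 8 kHz each, guard = 2 kHz
Channel bandwidth = 16 * 8 = 128 kHz
Guard bands = 15 gaps * 2 kHz = 30 kHz
Total = 128 + 30 = 158 kHz

158


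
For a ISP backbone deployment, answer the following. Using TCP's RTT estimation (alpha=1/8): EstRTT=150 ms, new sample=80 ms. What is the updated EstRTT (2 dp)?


Given: EstRTT = 150 ms, SampleRTT = 80 ms, alpha = 1/8
New EstRTT = (1 - alpha) * EstRTT + alpha * SampleRTT
(7/8) * 150 = 131.25
(1/8) * 80 = 10
New EstRTT = 131.25 + 10 = 141.25 ms -> 141.25 ms (2 dp)

141.25


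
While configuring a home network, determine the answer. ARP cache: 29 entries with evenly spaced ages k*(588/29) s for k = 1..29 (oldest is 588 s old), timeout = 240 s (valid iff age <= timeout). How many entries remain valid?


Ages are k * 588/29 s for k = 1..29 (spacing = 20.2759 s).
Entry k is valid iff k * 588/29 <= 240 iff k <= 29 * 240 / 588 = 11.8367
n_valid = floor(11.8367) = 11
(n_stale = 29 - 11 = 18)

11


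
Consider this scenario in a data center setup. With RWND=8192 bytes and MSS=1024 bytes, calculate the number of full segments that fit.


Given: RWND = 8192 bytes, MSS = 1024 bytes
Full segments = floor(RWND / MSS)
Full segments = floor(8192 / 1024)
Full segments = floor(8.0) = 8

8


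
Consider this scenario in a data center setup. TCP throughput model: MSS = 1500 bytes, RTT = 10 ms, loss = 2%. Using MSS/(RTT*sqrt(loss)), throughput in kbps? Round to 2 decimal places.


Given: MSS = 1500 bytes, RTT = 10 ms, loss = 2%
RTT in seconds = 10 / 1000 = 0.01
Loss rate = 2% = 0.02
sqrt(loss) = sqrt(0.02) = 0.141421356237
Throughput (bytes/s) = 1500 / (0.01 * 0.141421356237) = 1060660.1718
Throughput (kbps) = 1060660.1718 * 8 / 1000 = 8485.281374 -> 8485.28 kbps (2 dp)

8485.28


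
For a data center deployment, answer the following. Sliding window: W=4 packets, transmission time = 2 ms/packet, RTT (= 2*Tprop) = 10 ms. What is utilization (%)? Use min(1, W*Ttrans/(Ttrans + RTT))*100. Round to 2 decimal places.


Given: W = 4, Ttrans = 2 ms, RTT = 10 ms (= 2 * Tprop, Tprop = 5 ms)
Cycle time = Ttrans + RTT = 2 + 10 = 12 ms (first packet sent until its ACK returns)
W * Ttrans = 4 * 2 = 8 ms of sending per cycle
W * Ttrans / (Ttrans + RTT) = 8 / 12 = 0.666667
U = min(1, 0.666667) = 0.666667
U% = 66.67%

66.67


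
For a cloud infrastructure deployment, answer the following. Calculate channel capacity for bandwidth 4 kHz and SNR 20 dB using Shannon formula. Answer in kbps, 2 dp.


Given: B = 4 kHz, SNR = 20 dB
SNR linear = 10^(20/10) = 100
1 + SNR = 101
log2(101) = 6.6582114828
C = 4 * 1000 * 6.6582114828 = 26632.8459 bps
C = 26.632846 kbps -> 26.63 kbps (2 dp)

26.63


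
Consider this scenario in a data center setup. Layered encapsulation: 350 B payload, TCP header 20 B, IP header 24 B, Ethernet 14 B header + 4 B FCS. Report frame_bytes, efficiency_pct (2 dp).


TCP segment = 350 + 20 = 370 B
IP packet = 370 + 24 = 394 B
Ethernet frame = 394 + 14 + 4 = 412 B
Efficiency = app / frame = 350 / 412 = 0.849515 = 84.9515% -> 84.95% (2 dp)

412, 84.95


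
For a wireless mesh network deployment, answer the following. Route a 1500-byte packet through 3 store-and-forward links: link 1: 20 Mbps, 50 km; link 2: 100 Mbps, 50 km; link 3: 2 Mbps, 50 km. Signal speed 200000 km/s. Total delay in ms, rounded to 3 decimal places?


Packet = 1500 bytes = 12000 bits. Store-and-forward: sum (t_trans + t_prop) per link.
Link 1: t_trans = 12000/(20*10^6) s = 0.6000 ms; t_prop = 50/200000 s = 0.2500 ms; subtotal = 0.8500 ms
Link 2: t_trans = 12000/(100*10^6) s = 0.1200 ms; t_prop = 50/200000 s = 0.2500 ms; subtotal = 0.3700 ms
Link 3: t_trans = 12000/(2*10^6) s = 6.0000 ms; t_prop = 50/200000 s = 0.2500 ms; subtotal = 6.2500 ms
End-to-end = 0.8500 + 0.3700 + 6.2500 = 7.4700 ms -> 7.470 ms (3 dp)

7.470


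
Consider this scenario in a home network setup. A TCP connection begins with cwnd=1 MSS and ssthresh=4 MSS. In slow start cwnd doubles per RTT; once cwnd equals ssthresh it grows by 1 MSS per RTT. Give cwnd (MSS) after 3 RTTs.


RTT 0: cwnd = 1 MSS (initial)
RTT 1: cwnd = 2 MSS (slow start, doubled)
RTT 2: cwnd = 4 MSS (slow start, doubled)
RTT 3: cwnd = 5 MSS (congestion avoidance, +1)

5


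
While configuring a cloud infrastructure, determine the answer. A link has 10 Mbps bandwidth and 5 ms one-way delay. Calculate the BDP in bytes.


Given: bandwidth = 10 Mbps, delay = 5 ms
BDP in bits = 10 * 10^6 * 5 / 1000
BDP in bits = 50000
BDP in bytes = 50000 / 8 = 6250

6250


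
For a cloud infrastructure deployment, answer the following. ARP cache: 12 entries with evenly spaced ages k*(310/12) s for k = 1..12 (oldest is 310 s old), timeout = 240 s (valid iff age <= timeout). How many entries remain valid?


Ages are k * 310/12 s for k = 1..12 (spacing = 25.8333 s).
Entry k is valid iff k * 310/12 <= 240 iff k <= 12 * 240 / 310 = 9.2903
n_valid = floor(9.2903) = 9
(n_stale = 12 - 9 = 3)

9


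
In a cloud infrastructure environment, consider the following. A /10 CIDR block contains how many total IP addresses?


Given: CIDR prefix /10
Host bits = 32 - 10 = 22
Total addresses = 2^22 = 4194304

4194304


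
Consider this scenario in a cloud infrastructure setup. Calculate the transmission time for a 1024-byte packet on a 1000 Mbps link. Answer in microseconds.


Given: packet = 1024 bytes, bandwidth = 1000 Mbps
Packet in bits = 1024 * 8 = 8192 bits
Bandwidth = 1000 * 10^6 = 1000000000 bps
Time = 8192 / 1000000000 seconds
Time in us = 8192 * 10^6 / 1000000000 = 8.192

8.192


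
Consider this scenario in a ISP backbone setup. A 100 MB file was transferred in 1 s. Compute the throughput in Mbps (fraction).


Given: file = 100 MB, time = 1 s
File in Mb = 100 * 8 = 800 Mb
Throughput = 800 / 1 Mbps
Throughput = 800 Mbps

800


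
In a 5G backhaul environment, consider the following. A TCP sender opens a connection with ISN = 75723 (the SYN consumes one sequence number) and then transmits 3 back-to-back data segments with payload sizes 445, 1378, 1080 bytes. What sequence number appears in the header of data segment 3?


The SYN occupies sequence number ISN = 75723, so the first data byte is ISN + 1 = 75724.
SEQ of data segment i = (ISN + 1) + sum of payload sizes of segments 1..i-1.
Segment 1: SEQ = 75724, payload = 445 bytes
Segment 2: SEQ = 76169, payload = 1378 bytes
Segment 3: SEQ = 77547, payload = 1080 bytes
SEQ of segment 3 = 75724 + 445 + 1378 = 77547

77547


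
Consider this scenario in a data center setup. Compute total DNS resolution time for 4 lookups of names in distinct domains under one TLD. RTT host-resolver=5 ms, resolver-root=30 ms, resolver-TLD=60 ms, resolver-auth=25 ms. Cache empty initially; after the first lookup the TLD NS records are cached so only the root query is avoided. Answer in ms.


Lookup 1 (cold cache): local + root + TLD + auth = 5 + 30 + 60 + 25 = 120 ms
Lookups 2..4 (TLD NS cached -> skip root; new domain -> still ask TLD and auth): local + TLD + auth = 5 + 60 + 25 = 90 ms each
Remaining 3 lookups: 3 * 90 = 270 ms
Total = 120 + 270 = 390 ms

390


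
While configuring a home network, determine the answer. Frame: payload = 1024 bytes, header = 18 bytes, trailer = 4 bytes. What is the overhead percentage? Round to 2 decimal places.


Given: payload = 1024 B, header = 18 B, trailer = 4 B
Overhead bytes = header + trailer = 18 + 4 = 22
Total frame = payload + overhead = 1024 + 22 = 1046
Overhead % = 22 / 1046 * 100 = 2.1033% -> 2.10% (2 dp)

2.10


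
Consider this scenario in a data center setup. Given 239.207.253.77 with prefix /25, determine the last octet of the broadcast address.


Given: IP = 239.207.253.77, prefix = /25
Host bits = 32 - 25 = 7
Network last octet = 77 AND mask = 0
Host part size = 2^7 - 1 = 127
Broadcast last octet = 0 OR 127 = 127

127


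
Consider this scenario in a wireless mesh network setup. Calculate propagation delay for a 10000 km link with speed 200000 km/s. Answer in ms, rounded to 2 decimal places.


Given: distance = 10000 km, speed = 200000 km/s
Delay = distance / speed = 10000 / 200000 seconds
Delay in ms = 10000 * 1000 / 200000
Delay = 50.0000 ms
Rounded to 2 dp = 50.00 ms

50.00


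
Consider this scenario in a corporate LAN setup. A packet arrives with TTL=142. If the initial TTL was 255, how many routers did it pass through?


Given: initial TTL = 255, received TTL = 142
Hops = initial TTL - received TTL
Hops = 255 - 142 = 113

113


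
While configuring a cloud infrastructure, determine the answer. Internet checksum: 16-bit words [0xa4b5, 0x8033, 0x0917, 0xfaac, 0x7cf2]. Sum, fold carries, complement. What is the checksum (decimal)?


Given words: [0xa4b5, 0x8033, 0x0917, 0xfaac, 0x7cf2]
Step 1: Sum all words
Raw sum = 42165 + 32819 + 2327 + 64172 + 31986 = 173469
Step 2: Fold carry: (42397 + 2) = 42399
One's complement = ~42399 & 0xFFFF = 23136

23136


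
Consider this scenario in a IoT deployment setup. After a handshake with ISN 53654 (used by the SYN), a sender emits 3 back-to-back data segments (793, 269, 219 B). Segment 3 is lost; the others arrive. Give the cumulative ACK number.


SYN uses sequence number 53654; first data byte = ISN + 1 = 53655.
Segment 1: SEQ = 53655, len = 793 B, covers [53655, 54447]
Segment 2: SEQ = 54448, len = 269 B, covers [54448, 54716]
Segment 3: SEQ = 54717, len = 219 B, covers [54717, 54935] [LOST]
In-order data received: bytes [53655, 54716] (segments 1..2).
Segment 3 missing -> gap begins at byte 54717.
Cumulative ACK = next expected in-order byte = 53655 + 793 + 269 = 54717

54717


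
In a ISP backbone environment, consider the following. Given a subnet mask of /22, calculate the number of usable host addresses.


Given: subnet mask /22
Host bits = 32 - 22 = 10
Total addresses = 2^10 = 1024
Usable hosts = 1024 - 2 (network + broadcast) = 1022

1022


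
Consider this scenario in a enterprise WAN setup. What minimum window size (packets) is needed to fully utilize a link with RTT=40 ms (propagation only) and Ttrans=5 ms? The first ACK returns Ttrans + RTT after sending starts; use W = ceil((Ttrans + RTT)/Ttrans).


Given: Ttrans = 5 ms, RTT = 40 ms (= 2 * Tprop, Tprop = 20 ms)
Time until first ACK returns = Ttrans + RTT = 5 + 40 = 45 ms
Need W * Ttrans >= Ttrans + RTT  ->  W >= (Ttrans + RTT) / Ttrans
(Ttrans + RTT) / Ttrans = 45 / 5 = 9
W_min = ceil(9) = 9

9


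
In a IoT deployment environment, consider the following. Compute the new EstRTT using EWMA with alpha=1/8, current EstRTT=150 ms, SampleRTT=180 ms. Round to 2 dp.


Given: EstRTT = 150 ms, SampleRTT = 180 ms, alpha = 1/8
New EstRTT = (1 - alpha) * EstRTT + alpha * SampleRTT
(7/8) * 150 = 131.25
(1/8) * 180 = 22.5
New EstRTT = 131.25 + 22.5 = 153.75 ms -> 153.75 ms (2 dp)

153.75


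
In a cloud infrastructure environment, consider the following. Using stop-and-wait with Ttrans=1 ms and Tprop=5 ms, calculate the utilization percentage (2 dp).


Given: Ttrans = 1 ms, Tprop = 5 ms
RTT = 2 * Tprop = 2 * 5 = 10 ms
U = Ttrans / (Ttrans + RTT)
U = 1 / (1 + 10)
U = 1 / 11 = 0.090909
U% = 9.09%

9.09


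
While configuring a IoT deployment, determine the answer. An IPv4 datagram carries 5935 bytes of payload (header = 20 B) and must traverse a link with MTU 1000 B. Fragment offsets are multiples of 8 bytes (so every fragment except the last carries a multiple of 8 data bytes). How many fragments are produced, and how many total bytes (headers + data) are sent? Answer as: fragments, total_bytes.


Max data per non-final fragment = floor((MTU - header)/8)*8 = floor((1000 - 20)/8)*8 = floor(980/8)*8 = 976 B
Final fragment needs no 8-byte alignment: it can carry up to MTU - header = 980 B
Non-final fragments needed = ceil((payload - 980) / 976) = ceil(4955/976) = ceil(5.0768) = 6
Number of fragments = 6 + 1 = 7
Fragment sizes (data): 6 * 976 B + 79 B (last, 79 <= 980 OK)
Total bytes sent = payload + n_frags * header = 5935 + 7*20 = 5935 + 140 = 6075 B

7, 6075


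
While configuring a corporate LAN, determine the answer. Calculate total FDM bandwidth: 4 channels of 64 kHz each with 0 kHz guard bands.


Given: 4 channels, 64 kHz each, guard = 0 kHz
Channel bandwidth = 4 * 64 = 256 kHz
Guard bands = 3 gaps * 0 kHz = 0 kHz
Total = 256 + 0 = 256 kHz

256


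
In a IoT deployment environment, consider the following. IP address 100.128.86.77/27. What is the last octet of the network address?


Given: IP = 100.128.86.77, prefix = /27
Subnet mask = 255.255.255.224
Last octet of IP: 77
Last octet of mask: 224
Network last octet = 77 AND 224 = 64

64


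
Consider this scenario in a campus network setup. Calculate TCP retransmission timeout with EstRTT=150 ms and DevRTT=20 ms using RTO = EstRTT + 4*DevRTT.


Given: EstRTT = 150 ms, DevRTT = 20 ms
Timeout = EstRTT + 4 * DevRTT
4 * DevRTT = 4 * 20 = 80
Timeout = 150 + 80 = 230 ms

230


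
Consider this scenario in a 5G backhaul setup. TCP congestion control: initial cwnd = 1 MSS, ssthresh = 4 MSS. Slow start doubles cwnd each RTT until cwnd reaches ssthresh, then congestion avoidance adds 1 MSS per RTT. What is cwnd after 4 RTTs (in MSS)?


RTT 0: cwnd = 1 MSS (initial)
RTT 1: cwnd = 2 MSS (slow start, doubled)
RTT 2: cwnd = 4 MSS (slow start, doubled)
RTT 3: cwnd = 5 MSS (congestion avoidance, +1)
RTT 4: cwnd = 6 MSS (congestion avoidance, +1)

6


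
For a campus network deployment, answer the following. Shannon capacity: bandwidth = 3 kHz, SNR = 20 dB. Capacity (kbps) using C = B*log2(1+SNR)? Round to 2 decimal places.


Given: B = 3 kHz, SNR = 20 dB
SNR linear = 10^(20/10) = 100
1 + SNR = 101
log2(101) = 6.6582114828
C = 3 * 1000 * 6.6582114828 = 19974.6344 bps
C = 19.974634 kbps -> 19.97 kbps (2 dp)

19.97


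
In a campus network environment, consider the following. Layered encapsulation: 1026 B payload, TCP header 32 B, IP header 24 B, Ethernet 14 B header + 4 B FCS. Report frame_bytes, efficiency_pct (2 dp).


TCP segment = 1026 + 32 = 1058 B
IP packet = 1058 + 24 = 1082 B
Ethernet frame = 1082 + 14 + 4 = 1100 B
Efficiency = app / frame = 1026 / 1100 = 0.932727 = 93.2727% -> 93.27% (2 dp)

1100, 93.27


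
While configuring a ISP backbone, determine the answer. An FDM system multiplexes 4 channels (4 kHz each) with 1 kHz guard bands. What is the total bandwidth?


Given: 4 channels, 4 kHz each, guard = 1 kHz
Channel bandwidth = 4 * 4 = 16 kHz
Guard bands = 3 gaps * 1 kHz = 3 kHz
Total = 16 + 3 = 19 kHz

19


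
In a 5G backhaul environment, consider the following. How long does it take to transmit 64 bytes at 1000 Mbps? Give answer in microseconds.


Given: packet = 64 bytes, bandwidth = 1000 Mbps
Packet in bits = 64 * 8 = 512 bits
Bandwidth = 1000 * 10^6 = 1000000000 bps
Time = 512 / 1000000000 seconds
Time in us = 512 * 10^6 / 1000000000 = 0.512

0.512


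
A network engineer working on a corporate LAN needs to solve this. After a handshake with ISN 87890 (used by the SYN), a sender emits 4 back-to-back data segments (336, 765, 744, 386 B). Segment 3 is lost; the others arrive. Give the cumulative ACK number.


SYN uses sequence number 87890; first data byte = ISN + 1 = 87891.
Segment 1: SEQ = 87891, len = 336 B, covers [87891, 88226]
Segment 2: SEQ = 88227, len = 765 B, covers [88227, 88991]
Segment 3: SEQ = 88992, len = 744 B, covers [88992, 89735] [LOST]
Segment 4: SEQ = 89736, len = 386 B, covers [89736, 90121]
In-order data received: bytes [87891, 88991] (segments 1..2).
Segment 3 missing -> gap begins at byte 88992; later segments buffered out of order.
Cumulative ACK = next expected in-order byte = 87891 + 336 + 765 = 88992

88992


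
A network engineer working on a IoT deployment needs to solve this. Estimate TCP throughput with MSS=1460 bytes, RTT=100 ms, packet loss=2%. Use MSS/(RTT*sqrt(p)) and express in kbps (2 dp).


Given: MSS = 1460 bytes, RTT = 100 ms, loss = 2%
RTT in seconds = 100 / 1000 = 0.1
Loss rate = 2% = 0.02
sqrt(loss) = sqrt(0.02) = 0.141421356237
Throughput (bytes/s) = 1460 / (0.1 * 0.141421356237) = 103237.5901
Throughput (kbps) = 103237.5901 * 8 / 1000 = 825.900720 -> 825.90 kbps (2 dp)

825.90


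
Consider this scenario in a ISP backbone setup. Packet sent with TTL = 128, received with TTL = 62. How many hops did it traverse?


Given: initial TTL = 128, received TTL = 62
Hops = initial TTL - received TTL
Hops = 128 - 62 = 66

66


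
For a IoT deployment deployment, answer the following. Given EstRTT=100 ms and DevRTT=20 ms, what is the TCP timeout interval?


Given: EstRTT = 100 ms, DevRTT = 20 ms
Timeout = EstRTT + 4 * DevRTT
4 * DevRTT = 4 * 20 = 80
Timeout = 100 + 80 = 180 ms

180


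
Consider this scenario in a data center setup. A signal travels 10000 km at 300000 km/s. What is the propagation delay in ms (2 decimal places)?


Given: distance = 10000 km, speed = 300000 km/s
Delay = distance / speed = 10000 / 300000 seconds
Delay in ms = 10000 * 1000 / 300000
Delay = 33.3333 ms
Rounded to 2 dp = 33.33 ms

33.33


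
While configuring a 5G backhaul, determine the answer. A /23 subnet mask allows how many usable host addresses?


Given: subnet mask /23
Host bits = 32 - 23 = 9
Total addresses = 2^9 = 512
Usable hosts = 512 - 2 (network + broadcast) = 510

510


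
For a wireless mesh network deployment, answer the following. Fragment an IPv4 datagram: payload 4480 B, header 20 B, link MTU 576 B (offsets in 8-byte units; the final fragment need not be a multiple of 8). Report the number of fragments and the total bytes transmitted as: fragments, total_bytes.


Max data per non-final fragment = floor((MTU - header)/8)*8 = floor((576 - 20)/8)*8 = floor(556/8)*8 = 552 B
Final fragment needs no 8-byte alignment: it can carry up to MTU - header = 556 B
Non-final fragments needed = ceil((payload - 556) / 552) = ceil(3924/552) = ceil(7.1087) = 8
Number of fragments = 8 + 1 = 9
Fragment sizes (data): 8 * 552 B + 64 B (last, 64 <= 556 OK)
Total bytes sent = payload + n_frags * header = 4480 + 9*20 = 4480 + 180 = 4660 B

9, 4660


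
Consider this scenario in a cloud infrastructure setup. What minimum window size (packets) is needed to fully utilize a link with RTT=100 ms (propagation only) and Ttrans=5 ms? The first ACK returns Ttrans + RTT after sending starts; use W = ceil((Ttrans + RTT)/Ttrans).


Given: Ttrans = 5 ms, RTT = 100 ms (= 2 * Tprop, Tprop = 50 ms)
Time until first ACK returns = Ttrans + RTT = 5 + 100 = 105 ms
Need W * Ttrans >= Ttrans + RTT  ->  W >= (Ttrans + RTT) / Ttrans
(Ttrans + RTT) / Ttrans = 105 / 5 = 21
W_min = ceil(21) = 21

21


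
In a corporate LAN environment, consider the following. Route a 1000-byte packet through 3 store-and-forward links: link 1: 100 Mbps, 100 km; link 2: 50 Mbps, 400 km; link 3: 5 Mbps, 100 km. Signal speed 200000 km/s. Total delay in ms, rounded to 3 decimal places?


Packet = 1000 bytes = 8000 bits. Store-and-forward: sum (t_trans + t_prop) per link.
Link 1: t_trans = 8000/(100*10^6) s = 0.0800 ms; t_prop = 100/200000 s = 0.5000 ms; subtotal = 0.5800 ms
Link 2: t_trans = 8000/(50*10^6) s = 0.1600 ms; t_prop = 400/200000 s = 2.0000 ms; subtotal = 2.1600 ms
Link 3: t_trans = 8000/(5*10^6) s = 1.6000 ms; t_prop = 100/200000 s = 0.5000 ms; subtotal = 2.1000 ms
End-to-end = 0.5800 + 2.1600 + 2.1000 = 4.8400 ms -> 4.840 ms (3 dp)

4.840


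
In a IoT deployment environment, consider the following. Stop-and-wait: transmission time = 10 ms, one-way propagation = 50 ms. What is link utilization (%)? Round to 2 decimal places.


Given: Ttrans = 10 ms, Tprop = 50 ms
RTT = 2 * Tprop = 2 * 50 = 100 ms
U = Ttrans / (Ttrans + RTT)
U = 10 / (10 + 100)
U = 10 / 110 = 0.090909
U% = 9.09%

9.09


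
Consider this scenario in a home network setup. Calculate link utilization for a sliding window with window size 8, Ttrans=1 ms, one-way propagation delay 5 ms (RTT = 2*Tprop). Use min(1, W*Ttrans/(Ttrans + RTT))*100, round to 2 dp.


Given: W = 8, Ttrans = 1 ms, RTT = 10 ms (= 2 * Tprop, Tprop = 5 ms)
Cycle time = Ttrans + RTT = 1 + 10 = 11 ms (first packet sent until its ACK returns)
W * Ttrans = 8 * 1 = 8 ms of sending per cycle
W * Ttrans / (Ttrans + RTT) = 8 / 11 = 0.727273
U = min(1, 0.727273) = 0.727273
U% = 72.73%

72.73


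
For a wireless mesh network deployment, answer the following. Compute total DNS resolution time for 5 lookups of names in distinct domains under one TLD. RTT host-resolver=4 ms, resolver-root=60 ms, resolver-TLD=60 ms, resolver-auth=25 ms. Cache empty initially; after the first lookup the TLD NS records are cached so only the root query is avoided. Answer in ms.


Lookup 1 (cold cache): local + root + TLD + auth = 4 + 60 + 60 + 25 = 149 ms
Lookups 2..5 (TLD NS cached -> skip root; new domain -> still ask TLD and auth): local + TLD + auth = 4 + 60 + 25 = 89 ms each
Remaining 4 lookups: 4 * 89 = 356 ms
Total = 149 + 356 = 505 ms

505


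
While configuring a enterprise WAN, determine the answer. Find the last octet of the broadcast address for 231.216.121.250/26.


Given: IP = 231.216.121.250, prefix = /26
Host bits = 32 - 26 = 6
Network last octet = 250 AND mask = 192
Host part size = 2^6 - 1 = 63
Broadcast last octet = 192 OR 63 = 255

255


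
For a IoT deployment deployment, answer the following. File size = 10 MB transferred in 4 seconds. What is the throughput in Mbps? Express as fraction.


Given: file = 10 MB, time = 4 s
File in Mb = 10 * 8 = 80 Mb
Throughput = 80 / 4 Mbps
Throughput = 20 Mbps

20


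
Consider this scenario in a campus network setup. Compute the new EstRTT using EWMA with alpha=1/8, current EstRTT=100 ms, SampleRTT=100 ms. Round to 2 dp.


Given: EstRTT = 100 ms, SampleRTT = 100 ms, alpha = 1/8
New EstRTT = (1 - alpha) * EstRTT + alpha * SampleRTT
(7/8) * 100 = 87.5
(1/8) * 100 = 12.5
New EstRTT = 87.5 + 12.5 = 100 ms -> 100.00 ms (2 dp)

100.00


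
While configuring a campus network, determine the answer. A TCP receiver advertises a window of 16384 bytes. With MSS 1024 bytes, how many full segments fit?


Given: RWND = 16384 bytes, MSS = 1024 bytes
Full segments = floor(RWND / MSS)
Full segments = floor(16384 / 1024)
Full segments = floor(16.0) = 16

16


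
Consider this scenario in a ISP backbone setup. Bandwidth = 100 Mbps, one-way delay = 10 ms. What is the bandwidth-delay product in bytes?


Given: bandwidth = 100 Mbps, delay = 10 ms
BDP in bits = 100 * 10^6 * 10 / 1000
BDP in bits = 1000000
BDP in bytes = 1000000 / 8 = 125000

125000


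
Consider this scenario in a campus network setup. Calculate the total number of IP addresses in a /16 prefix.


Given: CIDR prefix /16
Host bits = 32 - 16 = 16
Total addresses = 2^16 = 65536

65536


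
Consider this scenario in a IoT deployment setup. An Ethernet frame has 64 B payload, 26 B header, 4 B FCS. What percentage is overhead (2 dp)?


Given: payload = 64 B, header = 26 B, trailer = 4 B
Overhead bytes = header + trailer = 26 + 4 = 30
Total frame = payload + overhead = 64 + 30 = 94
Overhead % = 30 / 94 * 100 = 31.9149% -> 31.91% (2 dp)

31.91


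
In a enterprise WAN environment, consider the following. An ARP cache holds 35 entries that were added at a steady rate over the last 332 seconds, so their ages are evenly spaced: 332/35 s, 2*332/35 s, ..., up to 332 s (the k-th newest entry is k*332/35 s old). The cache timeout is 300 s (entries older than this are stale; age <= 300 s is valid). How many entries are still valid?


Ages are k * 332/35 s for k = 1..35 (spacing = 9.4857 s).
Entry k is valid iff k * 332/35 <= 300 iff k <= 35 * 300 / 332 = 31.6265
n_valid = floor(31.6265) = 31
(n_stale = 35 - 31 = 4)

31


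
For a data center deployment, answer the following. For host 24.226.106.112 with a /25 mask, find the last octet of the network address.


Given: IP = 24.226.106.112, prefix = /25
Subnet mask = 255.255.255.128
Last octet of IP: 112
Last octet of mask: 128
Network last octet = 112 AND 128 = 0

0


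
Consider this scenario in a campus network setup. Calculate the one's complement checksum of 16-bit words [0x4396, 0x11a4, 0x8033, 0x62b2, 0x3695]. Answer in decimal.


Given words: [0x4396, 0x11a4, 0x8033, 0x62b2, 0x3695]
Step 1: Sum all words
Raw sum = 17302 + 4516 + 32819 + 25266 + 13973 = 93876
Step 2: Fold carry: (28340 + 1) = 28341
One's complement = ~28341 & 0xFFFF = 37194

37194


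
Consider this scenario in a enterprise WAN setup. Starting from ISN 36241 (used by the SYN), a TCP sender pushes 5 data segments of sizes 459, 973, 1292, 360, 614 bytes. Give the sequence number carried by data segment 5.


The SYN occupies sequence number ISN = 36241, so the first data byte is ISN + 1 = 36242.
SEQ of data segment i = (ISN + 1) + sum of payload sizes of segments 1..i-1.
Segment 1: SEQ = 36242, payload = 459 bytes
Segment 2: SEQ = 36701, payload = 973 bytes
Segment 3: SEQ = 37674, payload = 1292 bytes
Segment 4: SEQ = 38966, payload = 360 bytes
Segment 5: SEQ = 39326, payload = 614 bytes
SEQ of segment 5 = 36242 + 459 + 973 + 1292 + 360 = 39326

39326


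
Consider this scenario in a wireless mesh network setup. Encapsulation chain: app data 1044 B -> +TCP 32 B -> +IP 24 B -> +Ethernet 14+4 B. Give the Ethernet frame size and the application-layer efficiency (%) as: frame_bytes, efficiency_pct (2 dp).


TCP segment = 1044 + 32 = 1076 B
IP packet = 1076 + 24 = 1100 B
Ethernet frame = 1100 + 14 + 4 = 1118 B
Efficiency = app / frame = 1044 / 1118 = 0.933810 = 93.3810% -> 93.38% (2 dp)

1118, 93.38


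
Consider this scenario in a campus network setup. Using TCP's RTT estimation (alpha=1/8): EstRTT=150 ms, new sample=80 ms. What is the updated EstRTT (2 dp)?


Given: EstRTT = 150 ms, SampleRTT = 80 ms, alpha = 1/8
New EstRTT = (1 - alpha) * EstRTT + alpha * SampleRTT
(7/8) * 150 = 131.25
(1/8) * 80 = 10
New EstRTT = 131.25 + 10 = 141.25 ms -> 141.25 ms (2 dp)

141.25


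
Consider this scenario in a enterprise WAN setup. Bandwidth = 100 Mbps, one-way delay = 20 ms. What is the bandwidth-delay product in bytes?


Given: bandwidth = 100 Mbps, delay = 20 ms
BDP in bits = 100 * 10^6 * 20 / 1000
BDP in bits = 2000000
BDP in bytes = 2000000 / 8 = 250000

250000


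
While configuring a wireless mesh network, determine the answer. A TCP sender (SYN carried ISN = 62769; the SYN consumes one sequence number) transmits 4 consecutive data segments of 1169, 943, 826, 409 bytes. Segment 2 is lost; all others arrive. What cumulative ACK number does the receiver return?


SYN uses sequence number 62769; first data byte = ISN + 1 = 62770.
Segment 1: SEQ = 62770, len = 1169 B, covers [62770, 63938]
Segment 2: SEQ = 63939, len = 943 B, covers [63939, 64881] [LOST]
Segment 3: SEQ = 64882, len = 826 B, covers [64882, 65707]
Segment 4: SEQ = 65708, len = 409 B, covers [65708, 66116]
In-order data received: bytes [62770, 63938] (segments 1..1).
Segment 2 missing -> gap begins at byte 63939; later segments buffered out of order.
Cumulative ACK = next expected in-order byte = 62770 + 1169 = 63939

63939
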